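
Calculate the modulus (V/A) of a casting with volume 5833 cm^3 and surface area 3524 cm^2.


Formula: Casting Modulus M = V / A
M = 5833 cm^3 / 3524 cm^2 = 1.6552 cm


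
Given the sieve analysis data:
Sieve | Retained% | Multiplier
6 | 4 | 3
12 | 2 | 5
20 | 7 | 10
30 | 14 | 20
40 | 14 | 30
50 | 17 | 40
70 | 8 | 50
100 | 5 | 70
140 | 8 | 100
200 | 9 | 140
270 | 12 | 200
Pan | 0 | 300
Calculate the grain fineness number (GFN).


Formula: GFN = sum(pct * multiplier) / sum(pct)
sum(pct * multiplier) = 6682
sum(pct) = 100
GFN = 6682 / 100 = 66.82


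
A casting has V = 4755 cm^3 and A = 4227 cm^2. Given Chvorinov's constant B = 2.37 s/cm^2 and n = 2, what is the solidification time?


Formula: t_s = B * (V/A)^n  (Chvorinov's rule, n=2)
Modulus M = V/A = 4755/4227 = 1.124911 cm
M^2 = 1.124911^2 = 1.265425 cm^2
t_s = 2.37 * 1.265425 = 2.9991 s

Answer: 2.9991 s


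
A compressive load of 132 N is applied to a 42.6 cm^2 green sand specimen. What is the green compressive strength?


Formula: Compressive Strength = Force / Area
Strength = 132 N / 42.6 cm^2 = 3.0986 N/cm^2

Final answer: 3.0986 N/cm^2


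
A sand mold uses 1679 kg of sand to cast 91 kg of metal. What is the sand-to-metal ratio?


Formula: Sand-to-Metal Ratio = W_sand / W_metal
Ratio = 1679 kg / 91 kg = 18.4505


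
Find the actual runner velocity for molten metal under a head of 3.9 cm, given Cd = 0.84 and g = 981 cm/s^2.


Formula: v = Cd * sqrt(2 * g * h)  (Torricelli with discharge coefficient)
2*g*h = 2 * 981 * 3.9 = 7651.8 cm^2/s^2
sqrt(7651.8) = 87.47457 cm/s
v = 0.84 * 87.47457 = 73.4786 cm/s

73.4786 cm/s


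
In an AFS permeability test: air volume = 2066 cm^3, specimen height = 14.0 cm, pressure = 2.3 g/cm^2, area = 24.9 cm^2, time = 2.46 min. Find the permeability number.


Formula: Permeability Number P = (V * H) / (p * A * t)
Numerator: V * H = 2066 * 14.0 = 28924.0
Denominator: p * A * t = 2.3 * 24.9 * 2.46 = 140.8842
P = 28924.0 / 140.8842 = 205.3034

205.3034


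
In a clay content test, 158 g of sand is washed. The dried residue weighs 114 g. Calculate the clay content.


Formula: Clay% = (W_total - W_washed) / W_total * 100
Clay mass = 158 - 114 = 44 g
Clay% = 44 / 158 * 100 = 27.8481%

Final answer: 27.8481%


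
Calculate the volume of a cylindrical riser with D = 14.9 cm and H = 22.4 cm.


Formula: V = pi * (D/2)^2 * H  (cylinder volume)
Radius = D/2 = 14.9/2 = 7.45 cm
V = pi * 7.45^2 * 22.4 = 3905.8039 cm^3

Answer: 3905.8039 cm^3


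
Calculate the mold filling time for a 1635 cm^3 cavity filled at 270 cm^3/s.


Formula: t_fill = V_mold / Q_flow
t = 1635 cm^3 / 270 cm^3/s = 6.0556 s

6.0556 s


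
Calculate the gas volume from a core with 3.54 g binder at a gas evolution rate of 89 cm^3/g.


Formula: V_gas = W_binder * gas_evolution_rate
V = 3.54 g * 89 cm^3/g = 315.0600 cm^3

Final answer: 315.0600 cm^3


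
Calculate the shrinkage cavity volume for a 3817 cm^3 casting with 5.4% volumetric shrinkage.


Formula: V_shrink = V_casting * shrinkage_pct / 100
V_shrink = 3817 cm^3 * 5.4 / 100 = 206.1180 cm^3

206.1180 cm^3


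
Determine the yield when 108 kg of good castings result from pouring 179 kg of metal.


Formula: Casting Yield = (W_good / W_total) * 100
Yield = (108 kg / 179 kg) * 100 = 60.3352%


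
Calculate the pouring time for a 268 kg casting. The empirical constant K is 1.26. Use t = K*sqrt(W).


Formula: t = K * sqrt(W)
sqrt(W) = sqrt(268) = 16.37071
t = 1.26 * 16.37071 = 20.6271 s


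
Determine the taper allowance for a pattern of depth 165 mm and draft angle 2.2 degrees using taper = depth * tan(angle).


Formula: taper = depth * tan(draft_angle)
tan(2.2 deg) = 0.0384161
taper = 165 mm * 0.0384161 = 6.3387 mm

Answer: 6.3387 mm


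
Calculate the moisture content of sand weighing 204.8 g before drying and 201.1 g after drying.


Formula: MC = (W_wet - W_dry) / W_wet * 100
Water mass = 204.8 - 201.1 = 3.7 g
MC = 3.7 / 204.8 * 100 = 1.8066%

Final answer: 1.8066%


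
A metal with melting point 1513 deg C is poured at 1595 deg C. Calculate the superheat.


Formula: Superheat = T_pour - T_melt
Superheat = 1595 - 1513 = 82 deg C

Final answer: 82 deg C


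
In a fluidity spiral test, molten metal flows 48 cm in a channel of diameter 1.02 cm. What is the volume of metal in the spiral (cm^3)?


Formula: V = pi * (d/2)^2 * L  (cylinder volume)
Radius = 1.02/2 = 0.51 cm
V = pi * 0.51^2 * 48 = 39.2222 cm^3

Answer: 39.2222 cm^3


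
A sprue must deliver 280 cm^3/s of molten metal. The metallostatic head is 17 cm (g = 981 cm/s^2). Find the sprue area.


Formula: v = sqrt(2*g*h), A = Q/v
Velocity: v = sqrt(2 * 981 * 17) = sqrt(33354) = 182.6308 cm/s
Sprue area: A = Q / v = 280 / 182.6308 = 1.5331 cm^2

Answer: 1.5331 cm^2


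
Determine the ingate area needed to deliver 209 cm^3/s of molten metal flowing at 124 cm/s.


Formula: A_ingate = Q / v  (continuity equation)
A = 209 cm^3/s / 124 cm/s = 1.6855 cm^2


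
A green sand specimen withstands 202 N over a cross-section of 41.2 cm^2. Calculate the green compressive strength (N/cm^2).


Formula: Compressive Strength = Force / Area
Strength = 202 N / 41.2 cm^2 = 4.9029 N/cm^2

Answer: 4.9029 N/cm^2


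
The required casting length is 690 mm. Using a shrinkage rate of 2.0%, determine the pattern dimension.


Formula: L_pattern = L_casting * (1 + shrinkage_rate/100)
Shrinkage factor = 1 + 2.0/100 = 1.02
L_pattern = 690 mm * 1.02 = 703.8000 mm


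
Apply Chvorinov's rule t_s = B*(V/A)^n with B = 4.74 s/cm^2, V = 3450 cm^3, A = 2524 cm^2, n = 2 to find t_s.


Formula: t_s = B * (V/A)^n  (Chvorinov's rule, n=2)
Modulus M = V/A = 3450/2524 = 1.366878 cm
M^2 = 1.366878^2 = 1.868355 cm^2
t_s = 4.74 * 1.868355 = 8.8560 s

8.8560 s


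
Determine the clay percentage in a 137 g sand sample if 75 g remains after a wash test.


Formula: Clay% = (W_total - W_washed) / W_total * 100
Clay mass = 137 - 75 = 62 g
Clay% = 62 / 137 * 100 = 45.2555%


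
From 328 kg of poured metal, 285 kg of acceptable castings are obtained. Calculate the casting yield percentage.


Formula: Casting Yield = (W_good / W_total) * 100
Yield = (285 kg / 328 kg) * 100 = 86.8902%

Final answer: 86.8902%


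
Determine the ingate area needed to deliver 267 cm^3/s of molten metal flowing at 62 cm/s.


Formula: A_ingate = Q / v  (continuity equation)
A = 267 cm^3/s / 62 cm/s = 4.3065 cm^2


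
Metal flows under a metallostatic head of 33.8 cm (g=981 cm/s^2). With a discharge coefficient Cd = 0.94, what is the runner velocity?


Formula: v = Cd * sqrt(2 * g * h)  (Torricelli with discharge coefficient)
2*g*h = 2 * 981 * 33.8 = 66315.6 cm^2/s^2
sqrt(66315.6) = 257.51815 cm/s
v = 0.94 * 257.51815 = 242.0671 cm/s

Final answer: 242.0671 cm/s


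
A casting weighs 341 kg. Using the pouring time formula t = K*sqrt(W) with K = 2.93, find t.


Formula: t = K * sqrt(W)
sqrt(W) = sqrt(341) = 18.46619
t = 2.93 * 18.46619 = 54.1059 s

Answer: 54.1059 s


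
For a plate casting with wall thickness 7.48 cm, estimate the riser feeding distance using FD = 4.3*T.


Formula: FD = 4.3 * T  (riser feeding-distance rule)
FD = 4.3 * 7.48 cm = 32.1640 cm

32.1640 cm


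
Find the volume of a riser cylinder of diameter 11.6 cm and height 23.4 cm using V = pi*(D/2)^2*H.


Formula: V = pi * (D/2)^2 * H  (cylinder volume)
Radius = D/2 = 11.6/2 = 5.8 cm
V = pi * 5.8^2 * 23.4 = 2472.9863 cm^3

Final answer: 2472.9863 cm^3


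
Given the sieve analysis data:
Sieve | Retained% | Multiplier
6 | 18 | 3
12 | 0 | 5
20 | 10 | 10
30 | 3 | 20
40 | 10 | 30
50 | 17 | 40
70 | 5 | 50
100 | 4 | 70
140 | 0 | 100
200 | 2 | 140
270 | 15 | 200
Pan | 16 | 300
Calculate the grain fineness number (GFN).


Formula: GFN = sum(pct * multiplier) / sum(pct)
sum(pct * multiplier) = 9804
sum(pct) = 100
GFN = 9804 / 100 = 98.04

Final answer: 98.04


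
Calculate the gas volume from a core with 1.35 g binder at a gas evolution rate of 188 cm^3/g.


Formula: V_gas = W_binder * gas_evolution_rate
V = 1.35 g * 188 cm^3/g = 253.8000 cm^3

Answer: 253.8000 cm^3


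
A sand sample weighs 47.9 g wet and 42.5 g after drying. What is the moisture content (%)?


Formula: MC = (W_wet - W_dry) / W_wet * 100
Water mass = 47.9 - 42.5 = 5.4 g
MC = 5.4 / 47.9 * 100 = 11.2735%

Final answer: 11.2735%


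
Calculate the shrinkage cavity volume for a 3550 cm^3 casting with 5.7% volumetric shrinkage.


Formula: V_shrink = V_casting * shrinkage_pct / 100
V_shrink = 3550 cm^3 * 5.7 / 100 = 202.3500 cm^3

202.3500 cm^3


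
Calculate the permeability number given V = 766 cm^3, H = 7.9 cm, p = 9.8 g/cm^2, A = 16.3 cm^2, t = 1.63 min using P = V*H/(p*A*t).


Formula: Permeability Number P = (V * H) / (p * A * t)
Numerator: V * H = 766 * 7.9 = 6051.4
Denominator: p * A * t = 9.8 * 16.3 * 1.63 = 260.3762
P = 6051.4 / 260.3762 = 23.2410

Answer: 23.2410


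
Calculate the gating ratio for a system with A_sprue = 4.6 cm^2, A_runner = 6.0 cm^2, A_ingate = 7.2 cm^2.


Sprue:Runner:Ingate = 1 : 6.0/4.6 : 7.2/4.6 = 1:1.30:1.57


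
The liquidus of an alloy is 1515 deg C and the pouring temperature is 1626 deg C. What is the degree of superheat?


Formula: Superheat = T_pour - T_melt
Superheat = 1626 - 1515 = 111 deg C

Answer: 111 deg C


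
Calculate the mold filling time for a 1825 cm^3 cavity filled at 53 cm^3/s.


Formula: t_fill = V_mold / Q_flow
t = 1825 cm^3 / 53 cm^3/s = 34.4340 s


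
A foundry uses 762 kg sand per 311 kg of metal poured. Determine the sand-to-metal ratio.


Formula: Sand-to-Metal Ratio = W_sand / W_metal
Ratio = 762 kg / 311 kg = 2.4502

2.4502


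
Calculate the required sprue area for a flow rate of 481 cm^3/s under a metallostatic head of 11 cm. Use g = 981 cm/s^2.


Formula: v = sqrt(2*g*h), A = Q/v
Velocity: v = sqrt(2 * 981 * 11) = sqrt(21582) = 146.9081 cm/s
Sprue area: A = Q / v = 481 / 146.9081 = 3.2742 cm^2

Final answer: 3.2742 cm^2


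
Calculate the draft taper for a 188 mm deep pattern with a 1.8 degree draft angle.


Formula: taper = depth * tan(draft_angle)
tan(1.8 deg) = 0.0314263
taper = 188 mm * 0.0314263 = 5.9081 mm

Final answer: 5.9081 mm


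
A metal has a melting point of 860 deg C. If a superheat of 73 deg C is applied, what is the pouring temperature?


Formula: T_pour = T_melt + Superheat
T_pour = 860 + 73 = 933 deg C

Final answer: 933 deg C


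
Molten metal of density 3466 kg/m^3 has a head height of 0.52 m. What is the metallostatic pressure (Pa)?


Formula: P = rho * g * h
rho * g = 3466 * 9.81 = 34001.46 N/m^3
P = 34001.46 * 0.52 = 17680.7592 Pa

Final answer: 17680.7592 Pa


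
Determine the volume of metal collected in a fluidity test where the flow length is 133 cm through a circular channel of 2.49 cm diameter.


Formula: V = pi * (d/2)^2 * L  (cylinder volume)
Radius = 2.49/2 = 1.245 cm
V = pi * 1.245^2 * 133 = 647.6498 cm^3

Answer: 647.6498 cm^3


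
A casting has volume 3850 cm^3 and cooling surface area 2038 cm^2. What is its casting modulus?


Formula: Casting Modulus M = V / A
M = 3850 cm^3 / 2038 cm^2 = 1.8891 cm


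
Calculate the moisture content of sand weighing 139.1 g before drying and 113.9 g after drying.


Formula: MC = (W_wet - W_dry) / W_wet * 100
Water mass = 139.1 - 113.9 = 25.2 g
MC = 25.2 / 139.1 * 100 = 18.1165%

Answer: 18.1165%


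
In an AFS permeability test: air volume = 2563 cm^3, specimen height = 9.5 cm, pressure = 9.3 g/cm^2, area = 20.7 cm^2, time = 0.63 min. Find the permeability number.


Formula: Permeability Number P = (V * H) / (p * A * t)
Numerator: V * H = 2563 * 9.5 = 24348.5
Denominator: p * A * t = 9.3 * 20.7 * 0.63 = 121.2813
P = 24348.5 / 121.2813 = 200.7605


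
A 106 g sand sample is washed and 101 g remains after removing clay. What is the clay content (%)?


Formula: Clay% = (W_total - W_washed) / W_total * 100
Clay mass = 106 - 101 = 5 g
Clay% = 5 / 106 * 100 = 4.7170%


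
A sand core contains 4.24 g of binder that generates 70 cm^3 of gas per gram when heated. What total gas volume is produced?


Formula: V_gas = W_binder * gas_evolution_rate
V = 4.24 g * 70 cm^3/g = 296.8000 cm^3

296.8000 cm^3


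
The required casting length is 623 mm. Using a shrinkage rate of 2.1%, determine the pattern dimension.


Formula: L_pattern = L_casting * (1 + shrinkage_rate/100)
Shrinkage factor = 1 + 2.1/100 = 1.021
L_pattern = 623 mm * 1.021 = 636.0830 mm

Answer: 636.0830 mm


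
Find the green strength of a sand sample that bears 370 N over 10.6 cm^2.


Formula: Compressive Strength = Force / Area
Strength = 370 N / 10.6 cm^2 = 34.9057 N/cm^2

Answer: 34.9057 N/cm^2


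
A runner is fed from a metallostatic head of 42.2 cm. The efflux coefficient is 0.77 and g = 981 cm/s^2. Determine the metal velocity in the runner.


Formula: v = Cd * sqrt(2 * g * h)  (Torricelli with discharge coefficient)
2*g*h = 2 * 981 * 42.2 = 82796.4 cm^2/s^2
sqrt(82796.4) = 287.74364 cm/s
v = 0.77 * 287.74364 = 221.5626 cm/s

221.5626 cm/s


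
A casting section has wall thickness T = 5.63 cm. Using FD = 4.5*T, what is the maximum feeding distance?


Formula: FD = 4.5 * T  (riser feeding-distance rule)
FD = 4.5 * 5.63 cm = 25.3350 cm

Final answer: 25.3350 cm


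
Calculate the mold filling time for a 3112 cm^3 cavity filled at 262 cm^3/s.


Formula: t_fill = V_mold / Q_flow
t = 3112 cm^3 / 262 cm^3/s = 11.8779 s

Final answer: 11.8779 s


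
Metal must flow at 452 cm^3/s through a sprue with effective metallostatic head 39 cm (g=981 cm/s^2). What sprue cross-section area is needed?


Formula: v = sqrt(2*g*h), A = Q/v
Velocity: v = sqrt(2 * 981 * 39) = sqrt(76518) = 276.6189 cm/s
Sprue area: A = Q / v = 452 / 276.6189 = 1.6340 cm^2


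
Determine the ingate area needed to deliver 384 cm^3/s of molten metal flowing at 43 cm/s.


Formula: A_ingate = Q / v  (continuity equation)
A = 384 cm^3/s / 43 cm/s = 8.9302 cm^2

8.9302 cm^2


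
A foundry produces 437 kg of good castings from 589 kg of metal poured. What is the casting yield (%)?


Formula: Casting Yield = (W_good / W_total) * 100
Yield = (437 kg / 589 kg) * 100 = 74.1935%

Answer: 74.1935%


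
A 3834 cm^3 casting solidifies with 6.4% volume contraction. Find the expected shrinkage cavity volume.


Formula: V_shrink = V_casting * shrinkage_pct / 100
V_shrink = 3834 cm^3 * 6.4 / 100 = 245.3760 cm^3

Answer: 245.3760 cm^3


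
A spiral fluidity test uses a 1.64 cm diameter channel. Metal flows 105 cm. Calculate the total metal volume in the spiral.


Formula: V = pi * (d/2)^2 * L  (cylinder volume)
Radius = 1.64/2 = 0.82 cm
V = pi * 0.82^2 * 105 = 221.8027 cm^3

221.8027 cm^3


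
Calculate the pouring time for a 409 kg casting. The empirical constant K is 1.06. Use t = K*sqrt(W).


Formula: t = K * sqrt(W)
sqrt(W) = sqrt(409) = 20.22375
t = 1.06 * 20.22375 = 21.4372 s

21.4372 s


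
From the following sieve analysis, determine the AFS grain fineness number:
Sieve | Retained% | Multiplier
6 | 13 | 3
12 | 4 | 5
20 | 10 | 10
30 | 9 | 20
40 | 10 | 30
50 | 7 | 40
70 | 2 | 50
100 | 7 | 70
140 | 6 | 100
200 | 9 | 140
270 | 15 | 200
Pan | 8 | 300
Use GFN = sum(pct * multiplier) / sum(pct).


Formula: GFN = sum(pct * multiplier) / sum(pct)
sum(pct * multiplier) = 8769
sum(pct) = 100
GFN = 8769 / 100 = 87.69


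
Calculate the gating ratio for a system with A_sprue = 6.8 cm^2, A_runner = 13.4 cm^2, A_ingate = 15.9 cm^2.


Sprue:Runner:Ingate = 1 : 13.4/6.8 : 15.9/6.8 = 1:1.97:2.34

Final answer: 1:1.97:2.34


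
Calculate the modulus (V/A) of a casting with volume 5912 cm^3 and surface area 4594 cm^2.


Formula: Casting Modulus M = V / A
M = 5912 cm^3 / 4594 cm^2 = 1.2869 cm

Final answer: 1.2869 cm


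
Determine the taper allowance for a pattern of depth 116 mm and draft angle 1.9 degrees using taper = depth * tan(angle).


Formula: taper = depth * tan(draft_angle)
tan(1.9 deg) = 0.0331734
taper = 116 mm * 0.0331734 = 3.8481 mm

Final answer: 3.8481 mm


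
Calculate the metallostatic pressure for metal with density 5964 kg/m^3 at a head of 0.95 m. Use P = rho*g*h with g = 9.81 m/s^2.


Formula: P = rho * g * h
rho * g = 5964 * 9.81 = 58506.84 N/m^3
P = 58506.84 * 0.95 = 55581.4980 Pa

55581.4980 Pa


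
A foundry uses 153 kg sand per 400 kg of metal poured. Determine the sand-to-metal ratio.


Formula: Sand-to-Metal Ratio = W_sand / W_metal
Ratio = 153 kg / 400 kg = 0.3825

Final answer: 0.3825


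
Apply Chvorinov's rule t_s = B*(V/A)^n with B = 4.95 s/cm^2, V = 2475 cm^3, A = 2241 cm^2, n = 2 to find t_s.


Formula: t_s = B * (V/A)^n  (Chvorinov's rule, n=2)
Modulus M = V/A = 2475/2241 = 1.104418 cm
M^2 = 1.104418^2 = 1.219739 cm^2
t_s = 4.95 * 1.219739 = 6.0377 s

6.0377 s


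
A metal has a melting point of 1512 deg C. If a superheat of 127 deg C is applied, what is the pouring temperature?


Formula: T_pour = T_melt + Superheat
T_pour = 1512 + 127 = 1639 deg C

Answer: 1639 deg C


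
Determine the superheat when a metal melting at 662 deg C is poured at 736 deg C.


Formula: Superheat = T_pour - T_melt
Superheat = 736 - 662 = 74 deg C

74 deg C


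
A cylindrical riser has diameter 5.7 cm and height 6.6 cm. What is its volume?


Formula: V = pi * (D/2)^2 * H  (cylinder volume)
Radius = D/2 = 5.7/2 = 2.85 cm
V = pi * 2.85^2 * 6.6 = 168.4161 cm^3

Final answer: 168.4161 cm^3


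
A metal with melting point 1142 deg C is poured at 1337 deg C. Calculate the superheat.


Formula: Superheat = T_pour - T_melt
Superheat = 1337 - 1142 = 195 deg C

Answer: 195 deg C


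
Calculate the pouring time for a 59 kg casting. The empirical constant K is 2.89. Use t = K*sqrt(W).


Formula: t = K * sqrt(W)
sqrt(W) = sqrt(59) = 7.68115
t = 2.89 * 7.68115 = 22.1985 s

22.1985 s


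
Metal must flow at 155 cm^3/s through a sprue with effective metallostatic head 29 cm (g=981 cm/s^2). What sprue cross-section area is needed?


Formula: v = sqrt(2*g*h), A = Q/v
Velocity: v = sqrt(2 * 981 * 29) = sqrt(56898) = 238.5330 cm/s
Sprue area: A = Q / v = 155 / 238.5330 = 0.6498 cm^2

Final answer: 0.6498 cm^2


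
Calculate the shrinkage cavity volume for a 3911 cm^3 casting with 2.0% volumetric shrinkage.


Formula: V_shrink = V_casting * shrinkage_pct / 100
V_shrink = 3911 cm^3 * 2.0 / 100 = 78.2200 cm^3

Answer: 78.2200 cm^3


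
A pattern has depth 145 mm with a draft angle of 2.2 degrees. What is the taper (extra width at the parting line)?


Formula: taper = depth * tan(draft_angle)
tan(2.2 deg) = 0.0384161
taper = 145 mm * 0.0384161 = 5.5703 mm

Final answer: 5.5703 mm


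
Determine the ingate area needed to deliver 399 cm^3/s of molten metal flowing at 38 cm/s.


Formula: A_ingate = Q / v  (continuity equation)
A = 399 cm^3/s / 38 cm/s = 10.5000 cm^2

Answer: 10.5000 cm^2


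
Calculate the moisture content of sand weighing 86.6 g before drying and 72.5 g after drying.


Formula: MC = (W_wet - W_dry) / W_wet * 100
Water mass = 86.6 - 72.5 = 14.1 g
MC = 14.1 / 86.6 * 100 = 16.2818%


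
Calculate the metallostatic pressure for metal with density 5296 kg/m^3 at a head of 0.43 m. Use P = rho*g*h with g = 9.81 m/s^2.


Formula: P = rho * g * h
rho * g = 5296 * 9.81 = 51953.76 N/m^3
P = 51953.76 * 0.43 = 22340.1168 Pa

Answer: 22340.1168 Pa


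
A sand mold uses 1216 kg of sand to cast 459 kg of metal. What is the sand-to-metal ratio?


Formula: Sand-to-Metal Ratio = W_sand / W_metal
Ratio = 1216 kg / 459 kg = 2.6492

2.6492


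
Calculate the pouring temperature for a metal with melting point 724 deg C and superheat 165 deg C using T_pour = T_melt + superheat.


Formula: T_pour = T_melt + Superheat
T_pour = 724 + 165 = 889 deg C

Answer: 889 deg C


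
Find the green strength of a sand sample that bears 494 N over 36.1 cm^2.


Formula: Compressive Strength = Force / Area
Strength = 494 N / 36.1 cm^2 = 13.6842 N/cm^2

13.6842 N/cm^2


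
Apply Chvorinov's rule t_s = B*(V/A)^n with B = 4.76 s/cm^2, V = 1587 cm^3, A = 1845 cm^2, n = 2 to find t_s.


Formula: t_s = B * (V/A)^n  (Chvorinov's rule, n=2)
Modulus M = V/A = 1587/1845 = 0.860163 cm
M^2 = 0.860163^2 = 0.739880 cm^2
t_s = 4.76 * 0.739880 = 3.5218 s


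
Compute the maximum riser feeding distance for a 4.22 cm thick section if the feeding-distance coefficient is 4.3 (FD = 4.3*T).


Formula: FD = 4.3 * T  (riser feeding-distance rule)
FD = 4.3 * 4.22 cm = 18.1460 cm

18.1460 cm


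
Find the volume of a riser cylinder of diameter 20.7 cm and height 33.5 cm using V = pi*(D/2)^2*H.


Formula: V = pi * (D/2)^2 * H  (cylinder volume)
Radius = D/2 = 20.7/2 = 10.35 cm
V = pi * 10.35^2 * 33.5 = 11273.9312 cm^3


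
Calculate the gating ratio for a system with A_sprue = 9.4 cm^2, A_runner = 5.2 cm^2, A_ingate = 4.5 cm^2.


Sprue:Runner:Ingate = 1 : 5.2/9.4 : 4.5/9.4 = 1:0.55:0.48

1:0.55:0.48


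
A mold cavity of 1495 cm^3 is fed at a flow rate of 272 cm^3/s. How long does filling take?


Formula: t_fill = V_mold / Q_flow
t = 1495 cm^3 / 272 cm^3/s = 5.4963 s

Answer: 5.4963 s


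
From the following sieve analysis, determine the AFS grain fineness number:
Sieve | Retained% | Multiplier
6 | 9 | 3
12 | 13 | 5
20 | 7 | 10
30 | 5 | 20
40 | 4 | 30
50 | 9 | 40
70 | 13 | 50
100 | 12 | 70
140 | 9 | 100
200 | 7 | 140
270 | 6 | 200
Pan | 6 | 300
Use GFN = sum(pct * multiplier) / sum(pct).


Formula: GFN = sum(pct * multiplier) / sum(pct)
sum(pct * multiplier) = 7112
sum(pct) = 100
GFN = 7112 / 100 = 71.12

Answer: 71.12


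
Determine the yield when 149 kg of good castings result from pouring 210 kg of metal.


Formula: Casting Yield = (W_good / W_total) * 100
Yield = (149 kg / 210 kg) * 100 = 70.9524%

70.9524%


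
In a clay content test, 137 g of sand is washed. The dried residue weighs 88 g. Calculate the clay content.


Formula: Clay% = (W_total - W_washed) / W_total * 100
Clay mass = 137 - 88 = 49 g
Clay% = 49 / 137 * 100 = 35.7664%


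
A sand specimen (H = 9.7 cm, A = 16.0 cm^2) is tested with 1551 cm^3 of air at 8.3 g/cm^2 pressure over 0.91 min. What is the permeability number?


Formula: Permeability Number P = (V * H) / (p * A * t)
Numerator: V * H = 1551 * 9.7 = 15044.7
Denominator: p * A * t = 8.3 * 16.0 * 0.91 = 120.848
P = 15044.7 / 120.848 = 124.4928

124.4928


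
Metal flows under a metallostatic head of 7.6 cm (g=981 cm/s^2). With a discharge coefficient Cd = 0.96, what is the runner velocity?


Formula: v = Cd * sqrt(2 * g * h)  (Torricelli with discharge coefficient)
2*g*h = 2 * 981 * 7.6 = 14911.2 cm^2/s^2
sqrt(14911.2) = 122.11142 cm/s
v = 0.96 * 122.11142 = 117.2270 cm/s

117.2270 cm/s


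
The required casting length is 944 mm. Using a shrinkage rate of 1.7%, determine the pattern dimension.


Formula: L_pattern = L_casting * (1 + shrinkage_rate/100)
Shrinkage factor = 1 + 1.7/100 = 1.017
L_pattern = 944 mm * 1.017 = 960.0480 mm

Final answer: 960.0480 mm


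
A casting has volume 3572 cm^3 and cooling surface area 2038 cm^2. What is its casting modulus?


Formula: Casting Modulus M = V / A
M = 3572 cm^3 / 2038 cm^2 = 1.7527 cm

Final answer: 1.7527 cm


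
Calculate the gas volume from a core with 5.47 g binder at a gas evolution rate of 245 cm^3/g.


Formula: V_gas = W_binder * gas_evolution_rate
V = 5.47 g * 245 cm^3/g = 1340.1500 cm^3

1340.1500 cm^3


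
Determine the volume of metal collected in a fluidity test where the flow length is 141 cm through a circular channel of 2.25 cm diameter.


Formula: V = pi * (d/2)^2 * L  (cylinder volume)
Radius = 2.25/2 = 1.125 cm
V = pi * 1.125^2 * 141 = 560.6270 cm^3


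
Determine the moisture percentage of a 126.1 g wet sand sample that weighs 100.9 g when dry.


Formula: MC = (W_wet - W_dry) / W_wet * 100
Water mass = 126.1 - 100.9 = 25.2 g
MC = 25.2 / 126.1 * 100 = 19.9841%

Final answer: 19.9841%


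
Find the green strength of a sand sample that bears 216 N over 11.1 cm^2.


Formula: Compressive Strength = Force / Area
Strength = 216 N / 11.1 cm^2 = 19.4595 N/cm^2

Answer: 19.4595 N/cm^2


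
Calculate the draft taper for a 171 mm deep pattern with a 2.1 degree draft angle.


Formula: taper = depth * tan(draft_angle)
tan(2.1 deg) = 0.0366683
taper = 171 mm * 0.0366683 = 6.2703 mm

6.2703 mm


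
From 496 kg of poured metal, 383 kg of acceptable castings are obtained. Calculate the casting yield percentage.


Formula: Casting Yield = (W_good / W_total) * 100
Yield = (383 kg / 496 kg) * 100 = 77.2177%

Final answer: 77.2177%


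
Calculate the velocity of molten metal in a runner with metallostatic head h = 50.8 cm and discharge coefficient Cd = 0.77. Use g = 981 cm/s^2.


Formula: v = Cd * sqrt(2 * g * h)  (Torricelli with discharge coefficient)
2*g*h = 2 * 981 * 50.8 = 99669.6 cm^2/s^2
sqrt(99669.6) = 315.70493 cm/s
v = 0.77 * 315.70493 = 243.0928 cm/s

Final answer: 243.0928 cm/s


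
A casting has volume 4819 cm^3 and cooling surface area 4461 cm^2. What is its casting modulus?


Formula: Casting Modulus M = V / A
M = 4819 cm^3 / 4461 cm^2 = 1.0803 cm

Final answer: 1.0803 cm


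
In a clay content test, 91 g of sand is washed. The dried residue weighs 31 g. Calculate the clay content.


Formula: Clay% = (W_total - W_washed) / W_total * 100
Clay mass = 91 - 31 = 60 g
Clay% = 60 / 91 * 100 = 65.9341%


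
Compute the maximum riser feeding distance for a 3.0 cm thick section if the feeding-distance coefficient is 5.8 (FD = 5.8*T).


Formula: FD = 5.8 * T  (riser feeding-distance rule)
FD = 5.8 * 3.0 cm = 17.4000 cm

17.4000 cm


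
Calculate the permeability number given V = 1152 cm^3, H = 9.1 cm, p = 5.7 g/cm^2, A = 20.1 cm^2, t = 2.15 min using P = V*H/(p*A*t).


Formula: Permeability Number P = (V * H) / (p * A * t)
Numerator: V * H = 1152 * 9.1 = 10483.2
Denominator: p * A * t = 5.7 * 20.1 * 2.15 = 246.3255
P = 10483.2 / 246.3255 = 42.5583

42.5583


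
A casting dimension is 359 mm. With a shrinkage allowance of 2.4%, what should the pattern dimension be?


Formula: L_pattern = L_casting * (1 + shrinkage_rate/100)
Shrinkage factor = 1 + 2.4/100 = 1.024
L_pattern = 359 mm * 1.024 = 367.6160 mm


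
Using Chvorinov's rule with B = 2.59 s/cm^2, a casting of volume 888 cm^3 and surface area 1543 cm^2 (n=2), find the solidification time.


Formula: t_s = B * (V/A)^n  (Chvorinov's rule, n=2)
Modulus M = V/A = 888/1543 = 0.575502 cm
M^2 = 0.575502^2 = 0.331203 cm^2
t_s = 2.59 * 0.331203 = 0.8578 s

Final answer: 0.8578 s


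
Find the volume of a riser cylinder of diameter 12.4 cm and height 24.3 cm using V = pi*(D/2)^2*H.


Formula: V = pi * (D/2)^2 * H  (cylinder volume)
Radius = D/2 = 12.4/2 = 6.2 cm
V = pi * 6.2^2 * 24.3 = 2934.5366 cm^3

Final answer: 2934.5366 cm^3


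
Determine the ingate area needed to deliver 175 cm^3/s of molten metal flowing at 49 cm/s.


Formula: A_ingate = Q / v  (continuity equation)
A = 175 cm^3/s / 49 cm/s = 3.5714 cm^2

Final answer: 3.5714 cm^2


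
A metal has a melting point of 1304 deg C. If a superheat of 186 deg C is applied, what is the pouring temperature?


Formula: T_pour = T_melt + Superheat
T_pour = 1304 + 186 = 1490 deg C

Answer: 1490 deg C


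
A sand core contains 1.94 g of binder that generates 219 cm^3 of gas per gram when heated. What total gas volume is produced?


Formula: V_gas = W_binder * gas_evolution_rate
V = 1.94 g * 219 cm^3/g = 424.8600 cm^3

424.8600 cm^3


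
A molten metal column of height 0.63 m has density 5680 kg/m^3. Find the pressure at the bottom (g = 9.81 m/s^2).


Formula: P = rho * g * h
rho * g = 5680 * 9.81 = 55720.8 N/m^3
P = 55720.8 * 0.63 = 35104.1040 Pa

Final answer: 35104.1040 Pa


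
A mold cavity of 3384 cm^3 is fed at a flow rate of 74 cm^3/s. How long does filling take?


Formula: t_fill = V_mold / Q_flow
t = 3384 cm^3 / 74 cm^3/s = 45.7297 s

Answer: 45.7297 s


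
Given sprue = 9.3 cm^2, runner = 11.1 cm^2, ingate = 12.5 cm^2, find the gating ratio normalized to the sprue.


Sprue:Runner:Ingate = 1 : 11.1/9.3 : 12.5/9.3 = 1:1.19:1.34

1:1.19:1.34


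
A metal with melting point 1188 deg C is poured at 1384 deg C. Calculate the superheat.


Formula: Superheat = T_pour - T_melt
Superheat = 1384 - 1188 = 196 deg C

Answer: 196 deg C


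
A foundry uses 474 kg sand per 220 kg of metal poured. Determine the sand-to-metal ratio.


Formula: Sand-to-Metal Ratio = W_sand / W_metal
Ratio = 474 kg / 220 kg = 2.1545

2.1545


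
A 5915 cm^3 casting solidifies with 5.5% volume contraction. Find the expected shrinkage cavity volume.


Formula: V_shrink = V_casting * shrinkage_pct / 100
V_shrink = 5915 cm^3 * 5.5 / 100 = 325.3250 cm^3

Final answer: 325.3250 cm^3


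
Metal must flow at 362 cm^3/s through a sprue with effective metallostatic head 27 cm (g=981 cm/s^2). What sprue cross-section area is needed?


Formula: v = sqrt(2*g*h), A = Q/v
Velocity: v = sqrt(2 * 981 * 27) = sqrt(52974) = 230.1608 cm/s
Sprue area: A = Q / v = 362 / 230.1608 = 1.5728 cm^2


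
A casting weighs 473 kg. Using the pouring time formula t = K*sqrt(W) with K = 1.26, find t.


Formula: t = K * sqrt(W)
sqrt(W) = sqrt(473) = 21.74856
t = 1.26 * 21.74856 = 27.4032 s

27.4032 s


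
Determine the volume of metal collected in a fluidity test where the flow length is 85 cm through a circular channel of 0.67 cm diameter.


Formula: V = pi * (d/2)^2 * L  (cylinder volume)
Radius = 0.67/2 = 0.335 cm
V = pi * 0.335^2 * 85 = 29.9680 cm^3

29.9680 cm^3


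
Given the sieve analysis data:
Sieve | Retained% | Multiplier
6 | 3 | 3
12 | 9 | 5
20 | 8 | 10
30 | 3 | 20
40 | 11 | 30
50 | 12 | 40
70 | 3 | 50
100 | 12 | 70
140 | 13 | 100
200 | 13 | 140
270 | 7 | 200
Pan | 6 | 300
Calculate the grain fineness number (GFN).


Formula: GFN = sum(pct * multiplier) / sum(pct)
sum(pct * multiplier) = 8314
sum(pct) = 100
GFN = 8314 / 100 = 83.14


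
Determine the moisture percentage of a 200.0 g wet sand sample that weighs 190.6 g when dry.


Formula: MC = (W_wet - W_dry) / W_wet * 100
Water mass = 200.0 - 190.6 = 9.4 g
MC = 9.4 / 200.0 * 100 = 4.7000%


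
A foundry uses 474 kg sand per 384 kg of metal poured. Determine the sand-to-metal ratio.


Formula: Sand-to-Metal Ratio = W_sand / W_metal
Ratio = 474 kg / 384 kg = 1.2344

1.2344


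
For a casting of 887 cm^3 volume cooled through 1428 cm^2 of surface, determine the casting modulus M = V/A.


Formula: Casting Modulus M = V / A
M = 887 cm^3 / 1428 cm^2 = 0.6211 cm

0.6211 cm


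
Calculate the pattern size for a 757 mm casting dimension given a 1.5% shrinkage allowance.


Formula: L_pattern = L_casting * (1 + shrinkage_rate/100)
Shrinkage factor = 1 + 1.5/100 = 1.015
L_pattern = 757 mm * 1.015 = 768.3550 mm

Answer: 768.3550 mm


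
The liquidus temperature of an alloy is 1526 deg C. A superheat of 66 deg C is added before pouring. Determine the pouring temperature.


Formula: T_pour = T_melt + Superheat
T_pour = 1526 + 66 = 1592 deg C

1592 deg C


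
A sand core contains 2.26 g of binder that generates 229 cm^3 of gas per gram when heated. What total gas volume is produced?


Formula: V_gas = W_binder * gas_evolution_rate
V = 2.26 g * 229 cm^3/g = 517.5400 cm^3

Final answer: 517.5400 cm^3


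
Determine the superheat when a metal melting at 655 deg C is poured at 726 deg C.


Formula: Superheat = T_pour - T_melt
Superheat = 726 - 655 = 71 deg C

71 deg C


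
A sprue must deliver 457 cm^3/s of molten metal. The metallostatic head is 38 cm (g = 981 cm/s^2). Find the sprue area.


Formula: v = sqrt(2*g*h), A = Q/v
Velocity: v = sqrt(2 * 981 * 38) = sqrt(74556) = 273.0494 cm/s
Sprue area: A = Q / v = 457 / 273.0494 = 1.6737 cm^2

Answer: 1.6737 cm^2


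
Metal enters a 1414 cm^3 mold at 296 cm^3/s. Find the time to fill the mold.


Formula: t_fill = V_mold / Q_flow
t = 1414 cm^3 / 296 cm^3/s = 4.7770 s

4.7770 s


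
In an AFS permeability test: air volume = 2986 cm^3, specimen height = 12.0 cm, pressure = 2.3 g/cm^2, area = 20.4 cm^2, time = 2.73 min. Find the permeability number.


Formula: Permeability Number P = (V * H) / (p * A * t)
Numerator: V * H = 2986 * 12.0 = 35832.0
Denominator: p * A * t = 2.3 * 20.4 * 2.73 = 128.0916
P = 35832.0 / 128.0916 = 279.7373

Answer: 279.7373


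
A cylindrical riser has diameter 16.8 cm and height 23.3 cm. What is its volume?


Formula: V = pi * (D/2)^2 * H  (cylinder volume)
Radius = D/2 = 16.8/2 = 8.4 cm
V = pi * 8.4^2 * 23.3 = 5164.9291 cm^3

5164.9291 cm^3


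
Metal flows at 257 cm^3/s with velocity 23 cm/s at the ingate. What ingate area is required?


Formula: A_ingate = Q / v  (continuity equation)
A = 257 cm^3/s / 23 cm/s = 11.1739 cm^2


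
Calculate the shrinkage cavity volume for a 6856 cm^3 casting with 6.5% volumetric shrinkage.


Formula: V_shrink = V_casting * shrinkage_pct / 100
V_shrink = 6856 cm^3 * 6.5 / 100 = 445.6400 cm^3

445.6400 cm^3


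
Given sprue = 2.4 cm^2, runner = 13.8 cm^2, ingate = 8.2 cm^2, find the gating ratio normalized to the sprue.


Sprue:Runner:Ingate = 1 : 13.8/2.4 : 8.2/2.4 = 1:5.75:3.42

Answer: 1:5.75:3.42


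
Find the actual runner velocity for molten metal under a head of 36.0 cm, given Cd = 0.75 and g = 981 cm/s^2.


Formula: v = Cd * sqrt(2 * g * h)  (Torricelli with discharge coefficient)
2*g*h = 2 * 981 * 36.0 = 70632.0 cm^2/s^2
sqrt(70632.0) = 265.76682 cm/s
v = 0.75 * 265.76682 = 199.3251 cm/s

Answer: 199.3251 cm/s


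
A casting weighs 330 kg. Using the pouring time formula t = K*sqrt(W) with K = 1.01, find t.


Formula: t = K * sqrt(W)
sqrt(W) = sqrt(330) = 18.16590
t = 1.01 * 18.16590 = 18.3476 s

Answer: 18.3476 s


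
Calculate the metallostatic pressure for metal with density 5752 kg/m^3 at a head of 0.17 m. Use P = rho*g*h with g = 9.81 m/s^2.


Formula: P = rho * g * h
rho * g = 5752 * 9.81 = 56427.12 N/m^3
P = 56427.12 * 0.17 = 9592.6104 Pa


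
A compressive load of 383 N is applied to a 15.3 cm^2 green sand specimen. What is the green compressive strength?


Formula: Compressive Strength = Force / Area
Strength = 383 N / 15.3 cm^2 = 25.0327 N/cm^2

Answer: 25.0327 N/cm^2


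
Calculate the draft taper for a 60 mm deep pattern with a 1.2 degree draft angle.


Formula: taper = depth * tan(draft_angle)
tan(1.2 deg) = 0.0209470
taper = 60 mm * 0.0209470 = 1.2568 mm

Final answer: 1.2568 mm


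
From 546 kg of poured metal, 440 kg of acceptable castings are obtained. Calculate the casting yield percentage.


Formula: Casting Yield = (W_good / W_total) * 100
Yield = (440 kg / 546 kg) * 100 = 80.5861%

Answer: 80.5861%


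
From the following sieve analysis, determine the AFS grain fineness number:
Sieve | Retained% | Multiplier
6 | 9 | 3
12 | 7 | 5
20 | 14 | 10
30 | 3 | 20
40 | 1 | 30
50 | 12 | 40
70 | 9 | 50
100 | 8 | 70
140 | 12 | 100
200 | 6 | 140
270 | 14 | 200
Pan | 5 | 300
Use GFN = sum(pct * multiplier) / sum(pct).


Formula: GFN = sum(pct * multiplier) / sum(pct)
sum(pct * multiplier) = 8122
sum(pct) = 100
GFN = 8122 / 100 = 81.22


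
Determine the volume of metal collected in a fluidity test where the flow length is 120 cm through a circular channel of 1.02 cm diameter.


Formula: V = pi * (d/2)^2 * L  (cylinder volume)
Radius = 1.02/2 = 0.51 cm
V = pi * 0.51^2 * 120 = 98.0554 cm^3

Final answer: 98.0554 cm^3


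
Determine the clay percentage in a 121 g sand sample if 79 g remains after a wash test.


Formula: Clay% = (W_total - W_washed) / W_total * 100
Clay mass = 121 - 79 = 42 g
Clay% = 42 / 121 * 100 = 34.7107%

Answer: 34.7107%


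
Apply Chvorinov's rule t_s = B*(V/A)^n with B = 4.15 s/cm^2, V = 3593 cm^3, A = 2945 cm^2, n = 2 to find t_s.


Formula: t_s = B * (V/A)^n  (Chvorinov's rule, n=2)
Modulus M = V/A = 3593/2945 = 1.220034 cm
M^2 = 1.220034^2 = 1.488483 cm^2
t_s = 4.15 * 1.488483 = 6.1772 s

Final answer: 6.1772 s


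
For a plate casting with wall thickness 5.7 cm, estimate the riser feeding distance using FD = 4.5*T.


Formula: FD = 4.5 * T  (riser feeding-distance rule)
FD = 4.5 * 5.7 cm = 25.6500 cm

Final answer: 25.6500 cm


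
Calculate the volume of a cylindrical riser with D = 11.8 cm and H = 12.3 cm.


Formula: V = pi * (D/2)^2 * H  (cylinder volume)
Radius = D/2 = 11.8/2 = 5.9 cm
V = pi * 5.9^2 * 12.3 = 1345.1137 cm^3

Final answer: 1345.1137 cm^3


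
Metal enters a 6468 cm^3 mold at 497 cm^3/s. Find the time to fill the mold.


Formula: t_fill = V_mold / Q_flow
t = 6468 cm^3 / 497 cm^3/s = 13.0141 s


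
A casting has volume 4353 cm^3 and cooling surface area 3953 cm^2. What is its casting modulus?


Formula: Casting Modulus M = V / A
M = 4353 cm^3 / 3953 cm^2 = 1.1012 cm


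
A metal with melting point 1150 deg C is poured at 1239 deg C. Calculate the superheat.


Formula: Superheat = T_pour - T_melt
Superheat = 1239 - 1150 = 89 deg C


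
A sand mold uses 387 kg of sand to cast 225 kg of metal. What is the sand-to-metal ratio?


Formula: Sand-to-Metal Ratio = W_sand / W_metal
Ratio = 387 kg / 225 kg = 1.7200

1.7200


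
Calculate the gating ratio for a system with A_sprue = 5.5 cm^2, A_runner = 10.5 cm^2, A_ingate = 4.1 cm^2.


Sprue:Runner:Ingate = 1 : 10.5/5.5 : 4.1/5.5 = 1:1.91:0.75

1:1.91:0.75


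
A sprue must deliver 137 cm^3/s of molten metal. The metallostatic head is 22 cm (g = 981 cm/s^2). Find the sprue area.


Formula: v = sqrt(2*g*h), A = Q/v
Velocity: v = sqrt(2 * 981 * 22) = sqrt(43164) = 207.7595 cm/s
Sprue area: A = Q / v = 137 / 207.7595 = 0.6594 cm^2

Answer: 0.6594 cm^2


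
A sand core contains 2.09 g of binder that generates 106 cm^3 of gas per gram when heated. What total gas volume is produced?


Formula: V_gas = W_binder * gas_evolution_rate
V = 2.09 g * 106 cm^3/g = 221.5400 cm^3


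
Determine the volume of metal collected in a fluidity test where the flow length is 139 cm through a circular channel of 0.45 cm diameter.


Formula: V = pi * (d/2)^2 * L  (cylinder volume)
Radius = 0.45/2 = 0.225 cm
V = pi * 0.225^2 * 139 = 22.1070 cm^3


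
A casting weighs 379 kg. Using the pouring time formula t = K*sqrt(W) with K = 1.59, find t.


Formula: t = K * sqrt(W)
sqrt(W) = sqrt(379) = 19.46792
t = 1.59 * 19.46792 = 30.9540 s


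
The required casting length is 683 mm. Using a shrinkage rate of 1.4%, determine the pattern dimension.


Formula: L_pattern = L_casting * (1 + shrinkage_rate/100)
Shrinkage factor = 1 + 1.4/100 = 1.014
L_pattern = 683 mm * 1.014 = 692.5620 mm

Final answer: 692.5620 mm


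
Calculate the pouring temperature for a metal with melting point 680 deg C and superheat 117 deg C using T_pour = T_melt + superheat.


Formula: T_pour = T_melt + Superheat
T_pour = 680 + 117 = 797 deg C

797 deg C


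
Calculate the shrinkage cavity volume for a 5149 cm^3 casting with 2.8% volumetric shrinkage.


Formula: V_shrink = V_casting * shrinkage_pct / 100
V_shrink = 5149 cm^3 * 2.8 / 100 = 144.1720 cm^3

144.1720 cm^3


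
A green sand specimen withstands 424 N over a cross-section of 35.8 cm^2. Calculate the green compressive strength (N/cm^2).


Formula: Compressive Strength = Force / Area
Strength = 424 N / 35.8 cm^2 = 11.8436 N/cm^2

Final answer: 11.8436 N/cm^2


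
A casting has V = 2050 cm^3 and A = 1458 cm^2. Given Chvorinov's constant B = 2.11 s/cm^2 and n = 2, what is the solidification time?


Formula: t_s = B * (V/A)^n  (Chvorinov's rule, n=2)
Modulus M = V/A = 2050/1458 = 1.406036 cm
M^2 = 1.406036^2 = 1.976937 cm^2
t_s = 2.11 * 1.976937 = 4.1713 s

Answer: 4.1713 s


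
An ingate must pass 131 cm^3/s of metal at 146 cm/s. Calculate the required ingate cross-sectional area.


Formula: A_ingate = Q / v  (continuity equation)
A = 131 cm^3/s / 146 cm/s = 0.8973 cm^2

0.8973 cm^2
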